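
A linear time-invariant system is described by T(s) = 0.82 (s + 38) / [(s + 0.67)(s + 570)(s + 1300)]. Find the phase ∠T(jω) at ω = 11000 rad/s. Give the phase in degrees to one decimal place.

∠(j11000 + 38) = arctan(11000/38) = 89.80°
∠(j11000 + 0.67) = arctan(11000/0.67) = 90.00°
∠(j11000 + 570) = arctan(11000/570) = 87.03°
∠(j11000 + 1300) = arctan(11000/1300) = 83.26°
∠T(j11000) = 89.80° − (90.00° + 87.03° + 83.26°) = -170.49°

-170.5°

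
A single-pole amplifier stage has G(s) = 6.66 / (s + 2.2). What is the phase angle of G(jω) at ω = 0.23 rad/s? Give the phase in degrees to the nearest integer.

∠(j0.23 + 2.2) = arctan(0.23/2.2) = 5.97°
∠G(j0.23) = −5.97° = -5.97°

-6°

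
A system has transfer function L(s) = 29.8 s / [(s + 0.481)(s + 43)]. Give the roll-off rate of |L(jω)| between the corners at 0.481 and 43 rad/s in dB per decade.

In this band the factors already past their corner are: 1 differentiator zero, pole at 0.481; net slope = 0 dB/decade.

0 dB/decade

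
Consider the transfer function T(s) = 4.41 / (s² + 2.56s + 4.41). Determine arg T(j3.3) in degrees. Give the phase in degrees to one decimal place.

∠[(j3.3)² + 2.56(j3.3) + 4.41] = ∠[-6.48 + j8.448] = 127.49°
∠T(j3.3) = −127.49° = -127.49°

-127.5°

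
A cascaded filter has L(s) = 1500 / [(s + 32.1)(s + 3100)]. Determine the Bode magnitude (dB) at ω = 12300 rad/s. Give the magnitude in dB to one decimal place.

|j12300 + 32.1| = √(12300² + 32.1²) = 1.23e+04
|j12300 + 3100| = √(12300² + 3100²) = 1.268e+04
|L(j12300)| = 1500 / (1.23e+04 × 1.268e+04) = 9.6141e-06
20 log₁₀(9.6141e-06) = -100.34 dB

-100.3 dB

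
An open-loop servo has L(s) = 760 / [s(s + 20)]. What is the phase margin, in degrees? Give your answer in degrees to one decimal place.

Gain crossover: |L(jω)| = 1 at ω ≈ 24.2 rad/s.
∠L(j24.2) = −90° − arctan(24.2/20) ≈ -140.43°
PM = 180° + (-140.43°) = 39.57°

39.6°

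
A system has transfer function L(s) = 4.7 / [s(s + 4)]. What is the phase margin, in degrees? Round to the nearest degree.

74°

Gain crossover: |L(jω)| = 1 at ω ≈ 1.13 rad/sec.
∠L(j1.13) = −90° − arctan(1.13/4) ≈ -105.78°
PM = 180° + (-105.78°) = 74.22°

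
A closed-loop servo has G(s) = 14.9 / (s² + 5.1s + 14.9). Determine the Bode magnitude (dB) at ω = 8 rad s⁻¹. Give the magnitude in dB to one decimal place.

|(j8)² + 5.1(j8) + 14.9| = |-49.1 + j40.8| = 63.84
|G(j8)| = 14.9 / 63.84 = 0.2334
20 log₁₀(0.2334) = -12.64 dB

-12.6 dB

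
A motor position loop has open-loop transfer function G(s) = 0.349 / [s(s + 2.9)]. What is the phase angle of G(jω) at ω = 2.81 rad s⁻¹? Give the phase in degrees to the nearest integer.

-134°

∠(j2.81 + 2.9) = arctan(2.81/2.9) = 44.10°
∠(j2.81) = 90.00°
∠G(j2.81) = − (44.10° + 90.00°) = -134.10°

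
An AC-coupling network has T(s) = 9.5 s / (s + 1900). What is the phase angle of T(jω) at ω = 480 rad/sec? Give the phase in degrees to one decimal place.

∠(j480) = 90.00°
∠(j480 + 1900) = arctan(480/1900) = 14.18°
∠T(j480) = 90.00° − 14.18° = 75.82°

75.8 deg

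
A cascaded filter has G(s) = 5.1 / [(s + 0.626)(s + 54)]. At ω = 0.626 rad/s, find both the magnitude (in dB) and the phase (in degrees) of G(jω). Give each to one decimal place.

|G| = -19.4 dB, ∠G = -45.7 deg

|j0.626 + 0.626| = √(0.626² + 0.626²) = 0.8853
|j0.626 + 54| = √(0.626² + 54²) = 54
|G(j0.626)| = 5.1 / (0.8853 × 54) = 0.10667
20 log₁₀(0.10667) = -19.44 dB
∠(j0.626 + 0.626) = arctan(0.626/0.626) = 45.00°
∠(j0.626 + 54) = arctan(0.626/54) = 0.66°
∠G(j0.626) = − (45.00° + 0.66°) = -45.66°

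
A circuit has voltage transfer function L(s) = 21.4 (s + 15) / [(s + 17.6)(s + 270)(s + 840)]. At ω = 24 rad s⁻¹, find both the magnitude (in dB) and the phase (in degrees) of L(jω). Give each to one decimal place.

|L| = -81.0 dB, ∠L = -2.5°

|j24 + 15| = √(24² + 15²) = 28.3
|j24 + 17.6| = √(24² + 17.6²) = 29.76
|j24 + 270| = √(24² + 270²) = 271.1
|j24 + 840| = √(24² + 840²) = 840.3
|L(j24)| = 21.4 × 28.3 / (29.76 × 271.1 × 840.3) = 8.9339e-05
20 log₁₀(8.9339e-05) = -80.98 dB
∠(j24 + 15) = arctan(24/15) = 57.99°
∠(j24 + 17.6) = arctan(24/17.6) = 53.75°
∠(j24 + 270) = arctan(24/270) = 5.08°
∠(j24 + 840) = arctan(24/840) = 1.64°
∠L(j24) = 57.99° − (53.75° + 5.08° + 1.64°) = -2.47°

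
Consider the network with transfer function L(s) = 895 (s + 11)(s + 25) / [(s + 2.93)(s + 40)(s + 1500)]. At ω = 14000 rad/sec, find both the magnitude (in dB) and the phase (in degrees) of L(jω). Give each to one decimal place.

|L| = -23.9 dB, ∠L = -83.9°

|j14000 + 11| = √(14000² + 11²) = 1.4e+04
|j14000 + 25| = √(14000² + 25²) = 1.4e+04
|j14000 + 2.93| = √(14000² + 2.93²) = 1.4e+04
|j14000 + 40| = √(14000² + 40²) = 1.4e+04
|j14000 + 1500| = √(14000² + 1500²) = 1.408e+04
|L(j14000)| = 895 × 1.4e+04 × 1.4e+04 / (1.4e+04 × 1.4e+04 × 1.408e+04) = 0.063565
20 log₁₀(0.063565) = -23.94 dB
∠(j14000 + 11) = arctan(14000/11) = 89.95°
∠(j14000 + 25) = arctan(14000/25) = 89.90°
∠(j14000 + 2.93) = arctan(14000/2.93) = 89.99°
∠(j14000 + 40) = arctan(14000/40) = 89.84°
∠(j14000 + 1500) = arctan(14000/1500) = 83.88°
∠L(j14000) = 89.95° + 89.90° − (89.99° + 89.84° + 83.88°) = -83.86°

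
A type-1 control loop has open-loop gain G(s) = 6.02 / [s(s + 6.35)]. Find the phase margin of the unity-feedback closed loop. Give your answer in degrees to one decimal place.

81.6°

Gain crossover: |G(jω)| = 1 at ω ≈ 0.938 rad s⁻¹.
∠G(j0.938) = −90° − arctan(0.938/6.35) ≈ -98.40°
PM = 180° + (-98.40°) = 81.60°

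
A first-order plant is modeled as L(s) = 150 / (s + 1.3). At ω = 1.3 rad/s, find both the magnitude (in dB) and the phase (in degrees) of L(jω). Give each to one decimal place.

|L| = 38.2 dB, ∠L = -45.0°

|j1.3 + 1.3| = √(1.3² + 1.3²) = 1.838
|L(j1.3)| = 150 / 1.838 = 81.589
20 log₁₀(81.589) = 38.23 dB
∠(j1.3 + 1.3) = arctan(1.3/1.3) = 45.00°
∠L(j1.3) = −45.00° = -45.00°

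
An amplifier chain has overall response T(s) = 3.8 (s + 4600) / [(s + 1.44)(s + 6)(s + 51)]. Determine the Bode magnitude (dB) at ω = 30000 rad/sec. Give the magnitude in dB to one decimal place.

-167.4 dB

|j30000 + 4600| = √(30000² + 4600²) = 3.035e+04
|j30000 + 1.44| = √(30000² + 1.44²) = 3e+04
|j30000 + 6| = √(30000² + 6²) = 3e+04
|j30000 + 51| = √(30000² + 51²) = 3e+04
|T(j30000)| = 3.8 × 3.035e+04 / (3e+04 × 3e+04 × 3e+04) = 4.2716e-09
20 log₁₀(4.2716e-09) = -167.39 dB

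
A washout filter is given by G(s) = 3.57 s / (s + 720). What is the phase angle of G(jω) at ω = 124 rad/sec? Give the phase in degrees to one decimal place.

80.2 deg

∠(j124) = 90.00°
∠(j124 + 720) = arctan(124/720) = 9.77°
∠G(j124) = 90.00° − 9.77° = 80.23°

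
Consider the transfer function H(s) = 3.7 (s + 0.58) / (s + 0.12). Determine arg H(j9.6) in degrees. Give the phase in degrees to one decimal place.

-2.7°

∠(j9.6 + 0.58) = arctan(9.6/0.58) = 86.54°
∠(j9.6 + 0.12) = arctan(9.6/0.12) = 89.28°
∠H(j9.6) = 86.54° − 89.28° = -2.74°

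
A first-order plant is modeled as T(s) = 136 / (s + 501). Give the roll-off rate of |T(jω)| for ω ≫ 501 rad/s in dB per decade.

-20 dB/decade

With 0 zeros and 1 pole, the high-frequency asymptotic slope is 20 × (0 − 1) = -20 dB/decade.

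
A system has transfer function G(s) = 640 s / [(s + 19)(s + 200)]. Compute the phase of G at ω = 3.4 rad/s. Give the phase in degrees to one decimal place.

78.9 deg

∠(j3.4) = 90.00°
∠(j3.4 + 19) = arctan(3.4/19) = 10.15°
∠(j3.4 + 200) = arctan(3.4/200) = 0.97°
∠G(j3.4) = 90.00° − (10.15° + 0.97°) = 78.88°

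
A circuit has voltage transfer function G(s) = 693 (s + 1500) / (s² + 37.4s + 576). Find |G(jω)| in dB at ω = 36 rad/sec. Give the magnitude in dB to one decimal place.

56.7 dB

|j36 + 1500| = √(36² + 1500²) = 1500
|(j36)² + 37.4(j36) + 576| = |-720 + j1346.4| = 1527
|G(j36)| = 693 × 1500 / 1527 = 681.02
20 log₁₀(681.02) = 56.66 dB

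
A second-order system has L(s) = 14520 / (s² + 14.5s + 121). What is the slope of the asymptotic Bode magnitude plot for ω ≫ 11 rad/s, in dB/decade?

-40 dB/decade

With 0 zeros and 2 poles, the high-frequency asymptotic slope is 20 × (0 − 2) = -40 dB/decade.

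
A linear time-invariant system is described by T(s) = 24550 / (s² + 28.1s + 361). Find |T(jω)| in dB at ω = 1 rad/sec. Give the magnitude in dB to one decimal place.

|(j1)² + 28.1(j1) + 361| = |360 + j28.1| = 361.1
|T(j1)| = 24550 / 361.1 = 67.988
20 log₁₀(67.988) = 36.65 dB

36.6 dB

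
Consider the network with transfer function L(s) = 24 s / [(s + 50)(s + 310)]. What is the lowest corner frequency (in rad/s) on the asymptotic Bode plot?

Break frequencies occur at each pole and zero magnitude: 50 rad/s, 310 rad/s.
The lowest is 50 rad/s.

50 rad/s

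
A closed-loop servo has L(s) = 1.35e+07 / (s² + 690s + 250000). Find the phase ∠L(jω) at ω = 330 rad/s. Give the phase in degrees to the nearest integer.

-58 deg

∠[(j330)² + 690(j330) + 250000] = ∠[1.411e+05 + j2.277e+05] = 58.21°
∠L(j330) = −58.21° = -58.21°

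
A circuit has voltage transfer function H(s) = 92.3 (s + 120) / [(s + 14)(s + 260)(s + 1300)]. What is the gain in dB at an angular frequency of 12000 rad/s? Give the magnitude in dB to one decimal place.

-123.9 dB

|j12000 + 120| = √(12000² + 120²) = 1.2e+04
|j12000 + 14| = √(12000² + 14²) = 1.2e+04
|j12000 + 260| = √(12000² + 260²) = 1.2e+04
|j12000 + 1300| = √(12000² + 1300²) = 1.207e+04
|H(j12000)| = 92.3 × 1.2e+04 / (1.2e+04 × 1.2e+04 × 1.207e+04) = 6.3713e-07
20 log₁₀(6.3713e-07) = -123.92 dB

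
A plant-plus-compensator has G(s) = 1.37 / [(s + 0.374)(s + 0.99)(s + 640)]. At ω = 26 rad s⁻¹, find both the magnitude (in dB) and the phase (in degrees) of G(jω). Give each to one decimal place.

|j26 + 0.374| = √(26² + 0.374²) = 26
|j26 + 0.99| = √(26² + 0.99²) = 26.02
|j26 + 640| = √(26² + 640²) = 640.5
|G(j26)| = 1.37 / (26 × 26.02 × 640.5) = 3.1614e-06
20 log₁₀(3.1614e-06) = -110.00 dB
∠(j26 + 0.374) = arctan(26/0.374) = 89.18°
∠(j26 + 0.99) = arctan(26/0.99) = 87.82°
∠(j26 + 640) = arctan(26/640) = 2.33°
∠G(j26) = − (89.18° + 87.82° + 2.33°) = -179.32°

|G| = -110.0 dB, ∠G = -179.3°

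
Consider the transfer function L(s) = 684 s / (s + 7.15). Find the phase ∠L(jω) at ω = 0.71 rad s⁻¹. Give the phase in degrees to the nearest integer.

84°

∠(j0.71) = 90.00°
∠(j0.71 + 7.15) = arctan(0.71/7.15) = 5.67°
∠L(j0.71) = 90.00° − 5.67° = 84.33°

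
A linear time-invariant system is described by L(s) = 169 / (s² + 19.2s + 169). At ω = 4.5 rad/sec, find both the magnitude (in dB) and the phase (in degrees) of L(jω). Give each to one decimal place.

|L| = -0.2 dB, ∠L = -30.1°

|(j4.5)² + 19.2(j4.5) + 169| = |148.75 + j86.4| = 172
|L(j4.5)| = 169 / 172 = 0.98243
20 log₁₀(0.98243) = -0.15 dB
∠[(j4.5)² + 19.2(j4.5) + 169] = ∠[148.75 + j86.4] = 30.15°
∠L(j4.5) = −30.15° = -30.15°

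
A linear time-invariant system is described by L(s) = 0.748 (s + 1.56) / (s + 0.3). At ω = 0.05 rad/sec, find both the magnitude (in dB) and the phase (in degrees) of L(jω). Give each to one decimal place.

|L| = 11.7 dB, ∠L = -7.6°

|j0.05 + 1.56| = √(0.05² + 1.56²) = 1.561
|j0.05 + 0.3| = √(0.05² + 0.3²) = 0.3041
|L(j0.05)| = 0.748 × 1.561 / 0.3041 = 3.8386
20 log₁₀(3.8386) = 11.68 dB
∠(j0.05 + 1.56) = arctan(0.05/1.56) = 1.84°
∠(j0.05 + 0.3) = arctan(0.05/0.3) = 9.46°
∠L(j0.05) = 1.84° − 9.46° = -7.63°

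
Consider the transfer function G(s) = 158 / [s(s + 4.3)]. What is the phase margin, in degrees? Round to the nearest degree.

19°

Gain crossover: |G(jω)| = 1 at ω ≈ 12.2 rad/sec.
∠G(j12.2) = −90° − arctan(12.2/4.3) ≈ -160.60°
PM = 180° + (-160.60°) = 19.40°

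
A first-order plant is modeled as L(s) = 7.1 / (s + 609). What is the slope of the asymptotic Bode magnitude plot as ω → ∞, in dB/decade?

With 0 zeros and 1 pole, the high-frequency asymptotic slope is 20 × (0 − 1) = -20 dB/decade.

-20 dB/decade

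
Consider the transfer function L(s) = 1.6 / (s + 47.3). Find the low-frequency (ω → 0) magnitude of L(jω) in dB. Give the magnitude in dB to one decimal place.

L(0) = 1.6 / 47.3 = 0.033827
20 log₁₀(0.033827) = -29.41 dB

-29.4 dB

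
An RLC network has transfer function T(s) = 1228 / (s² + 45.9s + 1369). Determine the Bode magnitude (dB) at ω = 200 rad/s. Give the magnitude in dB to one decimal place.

|(j200)² + 45.9(j200) + 1369| = |-38631 + j9180| = 3.971e+04
|T(j200)| = 1228 / 3.971e+04 = 0.030927
20 log₁₀(0.030927) = -30.19 dB

-30.2 dB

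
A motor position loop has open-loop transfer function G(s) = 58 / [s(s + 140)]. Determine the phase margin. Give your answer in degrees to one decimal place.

Gain crossover: |G(jω)| = 1 at ω ≈ 0.414 rad s⁻¹.
∠G(j0.414) = −90° − arctan(0.414/140) ≈ -90.17°
PM = 180° + (-90.17°) = 89.83°

89.8°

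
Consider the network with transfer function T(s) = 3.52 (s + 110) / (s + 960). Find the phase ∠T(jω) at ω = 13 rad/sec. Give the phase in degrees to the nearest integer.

6°

∠(j13 + 110) = arctan(13/110) = 6.74°
∠(j13 + 960) = arctan(13/960) = 0.78°
∠T(j13) = 6.74° − 0.78° = 5.96°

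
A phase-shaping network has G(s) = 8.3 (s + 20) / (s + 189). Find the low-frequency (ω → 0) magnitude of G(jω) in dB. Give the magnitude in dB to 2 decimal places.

G(0) = 8.3 × 20 / 189 = 0.87831
20 log₁₀(0.87831) = -1.127 dB

-1.13 dB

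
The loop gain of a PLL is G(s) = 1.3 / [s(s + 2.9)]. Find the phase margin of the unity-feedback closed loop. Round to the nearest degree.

Gain crossover: |G(jω)| = 1 at ω ≈ 0.443 rad s⁻¹.
∠G(j0.443) = −90° − arctan(0.443/2.9) ≈ -98.69°
PM = 180° + (-98.69°) = 81.31°

81 deg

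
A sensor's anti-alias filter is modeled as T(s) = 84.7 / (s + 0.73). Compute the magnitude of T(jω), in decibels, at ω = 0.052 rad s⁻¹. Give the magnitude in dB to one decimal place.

41.3 dB

|j0.052 + 0.73| = √(0.052² + 0.73²) = 0.7318
|T(j0.052)| = 84.7 / 0.7318 = 115.73
20 log₁₀(115.73) = 41.27 dB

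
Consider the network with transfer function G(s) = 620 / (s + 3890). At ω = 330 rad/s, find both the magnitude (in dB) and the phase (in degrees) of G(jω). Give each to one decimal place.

|j330 + 3890| = √(330² + 3890²) = 3904
|G(j330)| = 620 / 3904 = 0.15881
20 log₁₀(0.15881) = -15.98 dB
∠(j330 + 3890) = arctan(330/3890) = 4.85°
∠G(j330) = −4.85° = -4.85°

|G| = -16.0 dB, ∠G = -4.8 deg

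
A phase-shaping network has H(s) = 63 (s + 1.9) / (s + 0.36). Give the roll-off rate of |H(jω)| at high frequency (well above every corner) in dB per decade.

0 dB/decade

With 1 zero and 1 pole, the high-frequency asymptotic slope is 20 × (1 − 1) = 0 dB/decade.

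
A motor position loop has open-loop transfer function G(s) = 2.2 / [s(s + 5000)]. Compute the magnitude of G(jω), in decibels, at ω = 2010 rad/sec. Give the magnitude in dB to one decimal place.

|j2010 + 5000| = √(2010² + 5000²) = 5389
|j2010| = 2010
|G(j2010)| = 2.2 / (5389 × 2010) = 2.0311e-07
20 log₁₀(2.0311e-07) = -133.85 dB

-133.8 dB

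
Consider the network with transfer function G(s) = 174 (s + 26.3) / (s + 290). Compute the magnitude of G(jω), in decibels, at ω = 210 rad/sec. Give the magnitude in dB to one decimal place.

40.2 dB

|j210 + 26.3| = √(210² + 26.3²) = 211.6
|j210 + 290| = √(210² + 290²) = 358.1
|G(j210)| = 174 × 211.6 / 358.1 = 102.85
20 log₁₀(102.85) = 40.24 dB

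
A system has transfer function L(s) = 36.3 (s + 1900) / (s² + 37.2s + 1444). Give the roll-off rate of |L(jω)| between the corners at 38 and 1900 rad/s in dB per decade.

-40 dB/decade

In this band the factors already past their corner are: complex pole pair at ωₙ ≈ 38; net slope = -40 dB/decade.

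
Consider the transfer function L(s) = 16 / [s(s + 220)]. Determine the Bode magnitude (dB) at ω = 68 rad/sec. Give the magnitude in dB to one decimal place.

-59.8 dB

|j68 + 220| = √(68² + 220²) = 230.3
|j68| = 68
|L(j68)| = 16 / (230.3 × 68) = 0.0010218
20 log₁₀(0.0010218) = -59.81 dB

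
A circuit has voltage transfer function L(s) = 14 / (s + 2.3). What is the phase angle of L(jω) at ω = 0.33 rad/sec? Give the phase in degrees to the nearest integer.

∠(j0.33 + 2.3) = arctan(0.33/2.3) = 8.16°
∠L(j0.33) = −8.16° = -8.16°

-8°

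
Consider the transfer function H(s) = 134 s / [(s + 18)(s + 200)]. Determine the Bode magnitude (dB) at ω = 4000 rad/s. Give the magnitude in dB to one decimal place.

-29.5 dB

|j4000| = 4000
|j4000 + 18| = √(4000² + 18²) = 4000
|j4000 + 200| = √(4000² + 200²) = 4005
|H(j4000)| = 134 × 4000 / (4000 × 4005) = 0.033458
20 log₁₀(0.033458) = -29.51 dB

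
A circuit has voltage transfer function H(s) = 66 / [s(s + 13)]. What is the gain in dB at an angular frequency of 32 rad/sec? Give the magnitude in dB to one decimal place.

-24.5 dB

|j32 + 13| = √(32² + 13²) = 34.54
|j32| = 32
|H(j32)| = 66 / (34.54 × 32) = 0.059714
20 log₁₀(0.059714) = -24.48 dB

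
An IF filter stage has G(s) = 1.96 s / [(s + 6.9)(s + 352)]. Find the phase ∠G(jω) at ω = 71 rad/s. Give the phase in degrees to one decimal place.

∠(j71) = 90.00°
∠(j71 + 6.9) = arctan(71/6.9) = 84.45°
∠(j71 + 352) = arctan(71/352) = 11.40°
∠G(j71) = 90.00° − (84.45° + 11.40°) = -5.85°

-5.9 deg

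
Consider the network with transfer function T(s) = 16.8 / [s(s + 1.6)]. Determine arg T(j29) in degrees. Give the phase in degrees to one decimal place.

-176.8°

∠(j29 + 1.6) = arctan(29/1.6) = 86.84°
∠(j29) = 90.00°
∠T(j29) = − (86.84° + 90.00°) = -176.84°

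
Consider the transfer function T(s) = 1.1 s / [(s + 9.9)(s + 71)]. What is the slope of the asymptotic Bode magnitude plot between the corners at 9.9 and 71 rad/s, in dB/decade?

In this band the factors already past their corner are: 1 differentiator zero, pole at 9.9; net slope = 0 dB/decade.

0 dB/decade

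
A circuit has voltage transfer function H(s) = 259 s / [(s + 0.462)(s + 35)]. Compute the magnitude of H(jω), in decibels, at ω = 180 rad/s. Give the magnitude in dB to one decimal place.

|j180| = 180
|j180 + 0.462| = √(180² + 0.462²) = 180
|j180 + 35| = √(180² + 35²) = 183.4
|H(j180)| = 259 × 180 / (180 × 183.4) = 1.4124
20 log₁₀(1.4124) = 3.00 dB

3.0 dB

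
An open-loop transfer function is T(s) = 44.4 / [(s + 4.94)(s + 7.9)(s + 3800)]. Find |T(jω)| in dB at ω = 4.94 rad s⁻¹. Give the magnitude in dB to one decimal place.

-74.9 dB

|j4.94 + 4.94| = √(4.94² + 4.94²) = 6.986
|j4.94 + 7.9| = √(4.94² + 7.9²) = 9.317
|j4.94 + 3800| = √(4.94² + 3800²) = 3800
|T(j4.94)| = 44.4 / (6.986 × 9.317 × 3800) = 0.0001795
20 log₁₀(0.0001795) = -74.92 dB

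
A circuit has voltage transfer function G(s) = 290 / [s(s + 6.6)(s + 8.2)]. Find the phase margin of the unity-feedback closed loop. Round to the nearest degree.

32°

Gain crossover: |G(jω)| = 1 at ω ≈ 4.08 rad/s.
∠G(j4.08) = −90° − arctan(4.08/6.6) − arctan(4.08/8.2) ≈ -148.18°
PM = 180° + (-148.18°) = 31.82°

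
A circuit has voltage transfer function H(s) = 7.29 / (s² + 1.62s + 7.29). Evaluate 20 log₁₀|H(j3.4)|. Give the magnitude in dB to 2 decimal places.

|(j3.4)² + 1.62(j3.4) + 7.29| = |-4.27 + j5.508| = 6.969
|H(j3.4)| = 7.29 / 6.969 = 1.046
20 log₁₀(1.046) = 0.391 dB

0.39 dB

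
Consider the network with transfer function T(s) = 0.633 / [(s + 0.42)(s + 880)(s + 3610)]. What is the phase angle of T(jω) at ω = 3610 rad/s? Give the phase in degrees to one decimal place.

-211.3°

∠(j3610 + 0.42) = arctan(3610/0.42) = 89.99°
∠(j3610 + 880) = arctan(3610/880) = 76.30°
∠(j3610 + 3610) = arctan(3610/3610) = 45.00°
∠T(j3610) = − (89.99° + 76.30° + 45.00°) = -211.29°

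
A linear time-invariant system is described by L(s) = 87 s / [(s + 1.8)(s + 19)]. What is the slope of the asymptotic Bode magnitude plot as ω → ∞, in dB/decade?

With 1 zero and 2 poles, the high-frequency asymptotic slope is 20 × (1 − 2) = -20 dB/decade.

-20 dB/decade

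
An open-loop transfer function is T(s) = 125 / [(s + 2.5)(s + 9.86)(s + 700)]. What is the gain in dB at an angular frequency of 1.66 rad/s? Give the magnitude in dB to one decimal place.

-44.5 dB

|j1.66 + 2.5| = √(1.66² + 2.5²) = 3.001
|j1.66 + 9.86| = √(1.66² + 9.86²) = 9.999
|j1.66 + 700| = √(1.66² + 700²) = 700
|T(j1.66)| = 125 / (3.001 × 9.999 × 700) = 0.0059513
20 log₁₀(0.0059513) = -44.51 dB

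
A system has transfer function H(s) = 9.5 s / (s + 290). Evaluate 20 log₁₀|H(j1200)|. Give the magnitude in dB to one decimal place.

19.3 dB

|j1200| = 1200
|j1200 + 290| = √(1200² + 290²) = 1235
|H(j1200)| = 9.5 × 1200 / 1235 = 9.2342
20 log₁₀(9.2342) = 19.31 dB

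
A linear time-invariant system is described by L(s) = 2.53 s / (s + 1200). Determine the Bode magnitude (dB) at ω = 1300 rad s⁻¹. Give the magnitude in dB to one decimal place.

|j1300| = 1300
|j1300 + 1200| = √(1300² + 1200²) = 1769
|L(j1300)| = 2.53 × 1300 / 1769 = 1.8591
20 log₁₀(1.8591) = 5.39 dB

5.4 dB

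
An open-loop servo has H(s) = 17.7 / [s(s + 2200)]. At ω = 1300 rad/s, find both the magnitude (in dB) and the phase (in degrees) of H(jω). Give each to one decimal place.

|j1300 + 2200| = √(1300² + 2200²) = 2555
|j1300| = 1300
|H(j1300)| = 17.7 / (2555 × 1300) = 5.3281e-06
20 log₁₀(5.3281e-06) = -105.47 dB
∠(j1300 + 2200) = arctan(1300/2200) = 30.58°
∠(j1300) = 90.00°
∠H(j1300) = − (30.58° + 90.00°) = -120.58°

|H| = -105.5 dB, ∠H = -120.6°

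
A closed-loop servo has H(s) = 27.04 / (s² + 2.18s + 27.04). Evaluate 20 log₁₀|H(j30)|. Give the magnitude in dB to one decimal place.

-30.2 dB

|(j30)² + 2.18(j30) + 27.04| = |-872.96 + j65.4| = 875.4
|H(j30)| = 27.04 / 875.4 = 0.030889
20 log₁₀(0.030889) = -30.20 dB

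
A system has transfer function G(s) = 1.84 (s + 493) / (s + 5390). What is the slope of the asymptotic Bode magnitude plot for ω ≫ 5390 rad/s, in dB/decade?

0 dB/decade

With 1 zero and 1 pole, the high-frequency asymptotic slope is 20 × (1 − 1) = 0 dB/decade.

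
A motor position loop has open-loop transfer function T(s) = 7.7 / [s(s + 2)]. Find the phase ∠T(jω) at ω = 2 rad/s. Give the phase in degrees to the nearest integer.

∠(j2 + 2) = arctan(2/2) = 45.00°
∠(j2) = 90.00°
∠T(j2) = − (45.00° + 90.00°) = -135.00°

-135 deg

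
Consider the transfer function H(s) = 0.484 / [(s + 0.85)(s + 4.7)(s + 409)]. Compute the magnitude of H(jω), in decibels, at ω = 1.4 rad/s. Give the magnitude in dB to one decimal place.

-76.6 dB

|j1.4 + 0.85| = √(1.4² + 0.85²) = 1.638
|j1.4 + 4.7| = √(1.4² + 4.7²) = 4.904
|j1.4 + 409| = √(1.4² + 409²) = 409
|H(j1.4)| = 0.484 / (1.638 × 4.904 × 409) = 0.00014733
20 log₁₀(0.00014733) = -76.63 dB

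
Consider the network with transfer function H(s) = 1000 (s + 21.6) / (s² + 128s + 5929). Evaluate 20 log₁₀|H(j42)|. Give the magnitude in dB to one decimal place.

16.8 dB

|j42 + 21.6| = √(42² + 21.6²) = 47.23
|(j42)² + 128(j42) + 5929| = |4165 + j5376| = 6801
|H(j42)| = 1000 × 47.23 / 6801 = 6.9448
20 log₁₀(6.9448) = 16.83 dB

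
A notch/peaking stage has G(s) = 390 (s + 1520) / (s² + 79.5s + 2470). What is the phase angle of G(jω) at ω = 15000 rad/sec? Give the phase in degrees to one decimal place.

∠(j15000 + 1520) = arctan(15000/1520) = 84.21°
∠[(j15000)² + 79.5(j15000) + 2470] = ∠[-2.25e+08 + j1.1925e+06] = 179.70°
∠G(j15000) = 84.21° − 179.70° = -95.48°

-95.5°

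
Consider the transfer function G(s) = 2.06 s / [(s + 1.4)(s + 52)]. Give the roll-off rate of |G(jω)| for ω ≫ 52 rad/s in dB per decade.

-20 dB/decade

With 1 zero and 2 poles, the high-frequency asymptotic slope is 20 × (1 − 2) = -20 dB/decade.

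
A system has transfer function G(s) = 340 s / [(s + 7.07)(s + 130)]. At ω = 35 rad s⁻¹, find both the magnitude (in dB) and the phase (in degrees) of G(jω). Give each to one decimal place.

|j35| = 35
|j35 + 7.07| = √(35² + 7.07²) = 35.71
|j35 + 130| = √(35² + 130²) = 134.6
|G(j35)| = 340 × 35 / (35.71 × 134.6) = 2.4755
20 log₁₀(2.4755) = 7.87 dB
∠(j35) = 90.00°
∠(j35 + 7.07) = arctan(35/7.07) = 78.58°
∠(j35 + 130) = arctan(35/130) = 15.07°
∠G(j35) = 90.00° − (78.58° + 15.07°) = -3.65°

|G| = 7.9 dB, ∠G = -3.6°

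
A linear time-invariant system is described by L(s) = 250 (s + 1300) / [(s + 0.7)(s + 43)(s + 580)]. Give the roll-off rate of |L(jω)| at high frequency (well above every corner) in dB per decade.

With 1 zero and 3 poles, the high-frequency asymptotic slope is 20 × (1 − 3) = -40 dB/decade.

-40 dB/decade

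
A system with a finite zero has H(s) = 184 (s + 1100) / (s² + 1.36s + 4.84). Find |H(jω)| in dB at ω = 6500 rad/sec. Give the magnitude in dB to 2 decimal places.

|j6500 + 1100| = √(6500² + 1100²) = 6592
|(j6500)² + 1.36(j6500) + 4.84| = |-4.225e+07 + j8840| = 4.225e+07
|H(j6500)| = 184 × 6592 / 4.225e+07 = 0.02871
20 log₁₀(0.02871) = -30.839 dB

-30.84 dB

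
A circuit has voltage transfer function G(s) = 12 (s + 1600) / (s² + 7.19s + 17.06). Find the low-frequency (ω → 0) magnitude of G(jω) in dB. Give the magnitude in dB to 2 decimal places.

61.03 dB

G(0) = 12 × 1600 / 17.06 = 1125.4
20 log₁₀(1125.4) = 61.026 dB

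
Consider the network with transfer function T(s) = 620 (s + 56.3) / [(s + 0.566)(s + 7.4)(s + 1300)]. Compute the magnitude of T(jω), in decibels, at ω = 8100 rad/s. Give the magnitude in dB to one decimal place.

|j8100 + 56.3| = √(8100² + 56.3²) = 8100
|j8100 + 0.566| = √(8100² + 0.566²) = 8100
|j8100 + 7.4| = √(8100² + 7.4²) = 8100
|j8100 + 1300| = √(8100² + 1300²) = 8204
|T(j8100)| = 620 × 8100 / (8100 × 8100 × 8204) = 9.3306e-06
20 log₁₀(9.3306e-06) = -100.60 dB

-100.6 dB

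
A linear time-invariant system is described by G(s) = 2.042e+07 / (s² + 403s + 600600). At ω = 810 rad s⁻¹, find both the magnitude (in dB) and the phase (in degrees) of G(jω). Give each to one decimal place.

|G| = 35.8 dB, ∠G = -99.6°

|(j810)² + 403(j810) + 600600| = |-55500 + j3.2643e+05| = 3.311e+05
|G(j810)| = 2.042e+07 / 3.311e+05 = 61.671
20 log₁₀(61.671) = 35.80 dB
∠[(j810)² + 403(j810) + 600600] = ∠[-55500 + j3.2643e+05] = 99.65°
∠G(j810) = −99.65° = -99.65°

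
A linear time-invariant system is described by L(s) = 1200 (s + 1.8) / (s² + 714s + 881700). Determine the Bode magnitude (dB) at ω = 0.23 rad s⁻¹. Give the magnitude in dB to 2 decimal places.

-52.15 dB

|j0.23 + 1.8| = √(0.23² + 1.8²) = 1.815
|(j0.23)² + 714(j0.23) + 881700| = |8.817e+05 + j164.22| = 8.817e+05
|L(j0.23)| = 1200 × 1.815 / 8.817e+05 = 0.0024697
20 log₁₀(0.0024697) = -52.147 dB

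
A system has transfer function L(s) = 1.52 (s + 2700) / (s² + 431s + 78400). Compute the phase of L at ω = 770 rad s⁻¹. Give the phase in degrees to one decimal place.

-131.3°

∠(j770 + 2700) = arctan(770/2700) = 15.92°
∠[(j770)² + 431(j770) + 78400] = ∠[-5.145e+05 + j3.3187e+05] = 147.18°
∠L(j770) = 15.92° − 147.18° = -131.26°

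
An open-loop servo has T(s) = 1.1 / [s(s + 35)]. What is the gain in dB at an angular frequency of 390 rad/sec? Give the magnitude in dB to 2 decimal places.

-102.85 dB

|j390 + 35| = √(390² + 35²) = 391.6
|j390| = 390
|T(j390)| = 1.1 / (391.6 × 390) = 7.2031e-06
20 log₁₀(7.2031e-06) = -102.850 dB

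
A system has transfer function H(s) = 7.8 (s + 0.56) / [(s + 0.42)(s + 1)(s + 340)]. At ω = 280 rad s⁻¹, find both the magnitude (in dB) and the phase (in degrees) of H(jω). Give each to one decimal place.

|H| = -84.0 dB, ∠H = -129.3 deg

|j280 + 0.56| = √(280² + 0.56²) = 280
|j280 + 0.42| = √(280² + 0.42²) = 280
|j280 + 1| = √(280² + 1²) = 280
|j280 + 340| = √(280² + 340²) = 440.5
|H(j280)| = 7.8 × 280 / (280 × 280 × 440.5) = 6.3246e-05
20 log₁₀(6.3246e-05) = -83.98 dB
∠(j280 + 0.56) = arctan(280/0.56) = 89.89°
∠(j280 + 0.42) = arctan(280/0.42) = 89.91°
∠(j280 + 1) = arctan(280/1) = 89.80°
∠(j280 + 340) = arctan(280/340) = 39.47°
∠H(j280) = 89.89° − (89.91° + 89.80° + 39.47°) = -129.30°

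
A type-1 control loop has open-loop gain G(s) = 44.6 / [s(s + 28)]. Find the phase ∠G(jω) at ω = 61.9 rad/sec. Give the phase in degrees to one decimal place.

-155.7°

∠(j61.9 + 28) = arctan(61.9/28) = 65.66°
∠(j61.9) = 90.00°
∠G(j61.9) = − (65.66° + 90.00°) = -155.66°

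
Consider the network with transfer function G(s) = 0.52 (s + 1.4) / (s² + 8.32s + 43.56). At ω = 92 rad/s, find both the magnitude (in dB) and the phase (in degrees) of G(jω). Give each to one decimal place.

|G| = -44.9 dB, ∠G = -85.7 deg

|j92 + 1.4| = √(92² + 1.4²) = 92.01
|(j92)² + 8.32(j92) + 43.56| = |-8420.4 + j765.44| = 8455
|G(j92)| = 0.52 × 92.01 / 8455 = 0.0056587
20 log₁₀(0.0056587) = -44.95 dB
∠(j92 + 1.4) = arctan(92/1.4) = 89.13°
∠[(j92)² + 8.32(j92) + 43.56] = ∠[-8420.4 + j765.44] = 174.81°
∠G(j92) = 89.13° − 174.81° = -85.68°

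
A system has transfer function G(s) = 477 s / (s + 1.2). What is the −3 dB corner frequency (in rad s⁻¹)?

1.2 rad s⁻¹

For a single-pole high-pass, the −3 dB point is at the pole: ω = 1.2 rad s⁻¹.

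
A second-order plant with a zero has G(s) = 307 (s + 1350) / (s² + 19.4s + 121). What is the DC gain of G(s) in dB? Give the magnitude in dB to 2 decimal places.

70.69 dB

G(0) = 307 × 1350 / 121 = 3425.2
20 log₁₀(3425.2) = 70.694 dB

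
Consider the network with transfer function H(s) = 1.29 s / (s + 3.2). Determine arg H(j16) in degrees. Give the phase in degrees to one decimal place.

11.3°

∠(j16) = 90.00°
∠(j16 + 3.2) = arctan(16/3.2) = 78.69°
∠H(j16) = 90.00° − 78.69° = 11.31°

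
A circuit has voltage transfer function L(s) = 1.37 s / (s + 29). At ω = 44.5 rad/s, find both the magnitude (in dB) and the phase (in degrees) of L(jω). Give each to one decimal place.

|L| = 1.2 dB, ∠L = 33.1°

|j44.5| = 44.5
|j44.5 + 29| = √(44.5² + 29²) = 53.12
|L(j44.5)| = 1.37 × 44.5 / 53.12 = 1.1478
20 log₁₀(1.1478) = 1.20 dB
∠(j44.5) = 90.00°
∠(j44.5 + 29) = arctan(44.5/29) = 56.91°
∠L(j44.5) = 90.00° − 56.91° = 33.09°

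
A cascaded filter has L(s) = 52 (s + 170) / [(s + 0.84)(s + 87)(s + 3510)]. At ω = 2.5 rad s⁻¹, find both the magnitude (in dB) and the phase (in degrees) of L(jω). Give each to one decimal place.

|L| = -39.2 dB, ∠L = -72.3°

|j2.5 + 170| = √(2.5² + 170²) = 170
|j2.5 + 0.84| = √(2.5² + 0.84²) = 2.637
|j2.5 + 87| = √(2.5² + 87²) = 87.04
|j2.5 + 3510| = √(2.5² + 3510²) = 3510
|L(j2.5)| = 52 × 170 / (2.637 × 87.04 × 3510) = 0.010973
20 log₁₀(0.010973) = -39.19 dB
∠(j2.5 + 170) = arctan(2.5/170) = 0.84°
∠(j2.5 + 0.84) = arctan(2.5/0.84) = 71.43°
∠(j2.5 + 87) = arctan(2.5/87) = 1.65°
∠(j2.5 + 3510) = arctan(2.5/3510) = 0.04°
∠L(j2.5) = 0.84° − (71.43° + 1.65° + 0.04°) = -72.27°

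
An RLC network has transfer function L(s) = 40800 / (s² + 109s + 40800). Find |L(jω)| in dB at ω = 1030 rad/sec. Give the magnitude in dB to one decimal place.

|(j1030)² + 109(j1030) + 40800| = |-1.0201e+06 + j1.1227e+05| = 1.026e+06
|L(j1030)| = 40800 / 1.026e+06 = 0.039756
20 log₁₀(0.039756) = -28.01 dB

-28.0 dB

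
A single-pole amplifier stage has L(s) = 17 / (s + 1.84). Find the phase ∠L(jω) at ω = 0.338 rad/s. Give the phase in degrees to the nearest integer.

-10°

∠(j0.338 + 1.84) = arctan(0.338/1.84) = 10.41°
∠L(j0.338) = −10.41° = -10.41°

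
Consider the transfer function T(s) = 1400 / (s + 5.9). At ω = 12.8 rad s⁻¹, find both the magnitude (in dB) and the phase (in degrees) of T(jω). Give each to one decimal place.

|j12.8 + 5.9| = √(12.8² + 5.9²) = 14.09
|T(j12.8)| = 1400 / 14.09 = 99.331
20 log₁₀(99.331) = 39.94 dB
∠(j12.8 + 5.9) = arctan(12.8/5.9) = 65.25°
∠T(j12.8) = −65.25° = -65.25°

|T| = 39.9 dB, ∠T = -65.3°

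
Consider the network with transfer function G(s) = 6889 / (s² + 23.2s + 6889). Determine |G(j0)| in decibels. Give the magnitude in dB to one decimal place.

0.0 dB

G(0) = 6889 / 6889 = 1
20 log₁₀(1) = 0.00 dB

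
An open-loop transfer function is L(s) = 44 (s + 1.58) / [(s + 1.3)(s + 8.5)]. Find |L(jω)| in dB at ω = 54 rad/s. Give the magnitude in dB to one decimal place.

|j54 + 1.58| = √(54² + 1.58²) = 54.02
|j54 + 1.3| = √(54² + 1.3²) = 54.02
|j54 + 8.5| = √(54² + 8.5²) = 54.66
|L(j54)| = 44 × 54.02 / (54.02 × 54.66) = 0.80502
20 log₁₀(0.80502) = -1.88 dB

-1.9 dB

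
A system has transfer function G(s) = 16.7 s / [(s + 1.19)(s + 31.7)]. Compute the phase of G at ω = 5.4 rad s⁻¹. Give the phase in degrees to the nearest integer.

3 deg

∠(j5.4) = 90.00°
∠(j5.4 + 1.19) = arctan(5.4/1.19) = 77.57°
∠(j5.4 + 31.7) = arctan(5.4/31.7) = 9.67°
∠G(j5.4) = 90.00° − (77.57° + 9.67°) = 2.76°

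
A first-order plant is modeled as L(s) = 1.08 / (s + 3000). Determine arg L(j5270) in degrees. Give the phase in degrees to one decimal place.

∠(j5270 + 3000) = arctan(5270/3000) = 60.35°
∠L(j5270) = −60.35° = -60.35°

-60.3 deg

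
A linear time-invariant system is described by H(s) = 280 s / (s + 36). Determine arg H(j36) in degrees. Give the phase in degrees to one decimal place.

∠(j36) = 90.00°
∠(j36 + 36) = arctan(36/36) = 45.00°
∠H(j36) = 90.00° − 45.00° = 45.00°

45.0°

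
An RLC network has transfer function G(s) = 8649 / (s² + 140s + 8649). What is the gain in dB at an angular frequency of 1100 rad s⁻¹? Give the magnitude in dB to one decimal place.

-42.9 dB

|(j1100)² + 140(j1100) + 8649| = |-1.2014e+06 + j1.54e+05| = 1.211e+06
|G(j1100)| = 8649 / 1.211e+06 = 0.007141
20 log₁₀(0.007141) = -42.92 dB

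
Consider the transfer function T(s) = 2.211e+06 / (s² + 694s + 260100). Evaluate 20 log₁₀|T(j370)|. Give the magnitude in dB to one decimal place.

|(j370)² + 694(j370) + 260100| = |1.232e+05 + j2.5678e+05| = 2.848e+05
|T(j370)| = 2.211e+06 / 2.848e+05 = 7.7632
20 log₁₀(7.7632) = 17.80 dB

17.8 dB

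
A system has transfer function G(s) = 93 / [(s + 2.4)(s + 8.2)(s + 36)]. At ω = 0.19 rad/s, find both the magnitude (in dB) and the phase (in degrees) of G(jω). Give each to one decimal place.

|G| = -17.7 dB, ∠G = -6.2°

|j0.19 + 2.4| = √(0.19² + 2.4²) = 2.408
|j0.19 + 8.2| = √(0.19² + 8.2²) = 8.202
|j0.19 + 36| = √(0.19² + 36²) = 36
|G(j0.19)| = 93 / (2.408 × 8.202 × 36) = 0.13082
20 log₁₀(0.13082) = -17.67 dB
∠(j0.19 + 2.4) = arctan(0.19/2.4) = 4.53°
∠(j0.19 + 8.2) = arctan(0.19/8.2) = 1.33°
∠(j0.19 + 36) = arctan(0.19/36) = 0.30°
∠G(j0.19) = − (4.53° + 1.33° + 0.30°) = -6.16°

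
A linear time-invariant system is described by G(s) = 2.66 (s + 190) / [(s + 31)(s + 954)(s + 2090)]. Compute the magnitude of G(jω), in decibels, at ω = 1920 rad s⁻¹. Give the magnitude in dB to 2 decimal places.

|j1920 + 190| = √(1920² + 190²) = 1929
|j1920 + 31| = √(1920² + 31²) = 1920
|j1920 + 954| = √(1920² + 954²) = 2144
|j1920 + 2090| = √(1920² + 2090²) = 2838
|G(j1920)| = 2.66 × 1929 / (1920 × 2144 × 2838) = 4.3925e-07
20 log₁₀(4.3925e-07) = -127.146 dB

-127.15 dB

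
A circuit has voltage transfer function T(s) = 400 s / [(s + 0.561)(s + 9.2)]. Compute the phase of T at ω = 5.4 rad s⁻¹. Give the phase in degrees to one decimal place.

-24.5°

∠(j5.4) = 90.00°
∠(j5.4 + 0.561) = arctan(5.4/0.561) = 84.07°
∠(j5.4 + 9.2) = arctan(5.4/9.2) = 30.41°
∠T(j5.4) = 90.00° − (84.07° + 30.41°) = -24.48°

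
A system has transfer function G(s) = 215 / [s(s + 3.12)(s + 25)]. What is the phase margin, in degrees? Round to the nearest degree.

Gain crossover: |G(jω)| = 1 at ω ≈ 2.23 rad/s.
∠G(j2.23) = −90° − arctan(2.23/3.12) − arctan(2.23/25) ≈ -130.69°
PM = 180° + (-130.69°) = 49.31°

49°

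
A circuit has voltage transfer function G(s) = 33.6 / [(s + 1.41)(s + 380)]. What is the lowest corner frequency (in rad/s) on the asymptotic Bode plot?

Break frequencies occur at each pole and zero magnitude: 1.41 rad/s, 380 rad/s.
The lowest is 1.41 rad/s.

1.41 rad/s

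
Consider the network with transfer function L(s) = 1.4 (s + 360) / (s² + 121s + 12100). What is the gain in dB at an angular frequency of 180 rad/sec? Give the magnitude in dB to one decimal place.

|j180 + 360| = √(180² + 360²) = 402.5
|(j180)² + 121(j180) + 12100| = |-20300 + j21780| = 2.977e+04
|L(j180)| = 1.4 × 402.5 / 2.977e+04 = 0.018926
20 log₁₀(0.018926) = -34.46 dB

-34.5 dB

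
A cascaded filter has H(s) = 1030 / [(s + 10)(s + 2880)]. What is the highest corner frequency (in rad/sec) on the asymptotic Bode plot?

2880 rad/sec

Break frequencies occur at each pole and zero magnitude: 10 rad/sec, 2880 rad/sec.
The highest is 2880 rad/sec.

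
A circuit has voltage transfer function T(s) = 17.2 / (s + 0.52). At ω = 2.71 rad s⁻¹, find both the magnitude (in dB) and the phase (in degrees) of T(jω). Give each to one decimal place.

|T| = 15.9 dB, ∠T = -79.1 deg

|j2.71 + 0.52| = √(2.71² + 0.52²) = 2.759
|T(j2.71)| = 17.2 / 2.759 = 6.2332
20 log₁₀(6.2332) = 15.89 dB
∠(j2.71 + 0.52) = arctan(2.71/0.52) = 79.14°
∠T(j2.71) = −79.14° = -79.14°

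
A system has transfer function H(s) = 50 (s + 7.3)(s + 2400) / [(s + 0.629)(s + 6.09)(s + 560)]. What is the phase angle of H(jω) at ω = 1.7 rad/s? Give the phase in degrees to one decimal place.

-72.3°

∠(j1.7 + 7.3) = arctan(1.7/7.3) = 13.11°
∠(j1.7 + 2400) = arctan(1.7/2400) = 0.04°
∠(j1.7 + 0.629) = arctan(1.7/0.629) = 69.70°
∠(j1.7 + 6.09) = arctan(1.7/6.09) = 15.60°
∠(j1.7 + 560) = arctan(1.7/560) = 0.17°
∠H(j1.7) = 13.11° + 0.04° − (69.70° + 15.60° + 0.17°) = -72.32°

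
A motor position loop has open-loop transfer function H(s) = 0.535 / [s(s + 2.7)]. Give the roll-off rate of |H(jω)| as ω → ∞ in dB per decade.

-40 dB/decade

With 0 zeros and 2 poles, the high-frequency asymptotic slope is 20 × (0 − 2) = -40 dB/decade.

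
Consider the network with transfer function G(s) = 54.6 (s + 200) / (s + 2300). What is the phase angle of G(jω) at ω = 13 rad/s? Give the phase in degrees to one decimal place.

3.4°

∠(j13 + 200) = arctan(13/200) = 3.72°
∠(j13 + 2300) = arctan(13/2300) = 0.32°
∠G(j13) = 3.72° − 0.32° = 3.40°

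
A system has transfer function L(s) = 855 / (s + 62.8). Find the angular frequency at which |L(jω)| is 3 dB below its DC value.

For a single-pole low-pass, the −3 dB point is at the pole: ω = 62.8 rad/s.

62.8 rad/s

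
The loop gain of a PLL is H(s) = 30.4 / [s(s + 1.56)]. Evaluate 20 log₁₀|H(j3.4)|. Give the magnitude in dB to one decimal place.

7.6 dB

|j3.4 + 1.56| = √(3.4² + 1.56²) = 3.741
|j3.4| = 3.4
|H(j3.4)| = 30.4 / (3.741 × 3.4) = 2.3902
20 log₁₀(2.3902) = 7.57 dB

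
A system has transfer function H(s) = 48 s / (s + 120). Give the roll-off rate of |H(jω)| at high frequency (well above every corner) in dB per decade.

With 1 zero and 1 pole, the high-frequency asymptotic slope is 20 × (1 − 1) = 0 dB/decade.

0 dB/decade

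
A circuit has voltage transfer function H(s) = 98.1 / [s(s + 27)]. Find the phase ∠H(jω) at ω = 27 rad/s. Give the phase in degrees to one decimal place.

∠(j27 + 27) = arctan(27/27) = 45.00°
∠(j27) = 90.00°
∠H(j27) = − (45.00° + 90.00°) = -135.00°

-135.0°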